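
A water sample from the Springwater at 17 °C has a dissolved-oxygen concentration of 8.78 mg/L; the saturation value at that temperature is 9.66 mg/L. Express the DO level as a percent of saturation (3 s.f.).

90.9 % saturation

% saturation = C/C_s × 100 = 8.78/9.66 × 100 = 90.9 %.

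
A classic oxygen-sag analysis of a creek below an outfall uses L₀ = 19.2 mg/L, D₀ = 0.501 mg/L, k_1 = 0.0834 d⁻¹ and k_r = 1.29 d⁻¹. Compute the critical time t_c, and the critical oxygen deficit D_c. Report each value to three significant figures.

t_c ≈ 1.88 d; D_c ≈ 1.06 mg/L

With k_r/k_1 = 15.47 and 1 − D₀(k_r−k_1)/(k_1 L₀) = 0.6225,
t_c = ln(15.47 × 0.6225) / (1.29 − 0.0834) = ln(9.628) / 1.207 = 2.265/1.207 = 1.877 d.
L(t_c) = L₀ e^(−k_1 t_c) = 19.2 × 0.8551 = 16.42 mg/L, and at the critical point k_r D_c = k_1 L, so D_c = (0.0834/1.29) × 16.42 = 1.061 mg/L.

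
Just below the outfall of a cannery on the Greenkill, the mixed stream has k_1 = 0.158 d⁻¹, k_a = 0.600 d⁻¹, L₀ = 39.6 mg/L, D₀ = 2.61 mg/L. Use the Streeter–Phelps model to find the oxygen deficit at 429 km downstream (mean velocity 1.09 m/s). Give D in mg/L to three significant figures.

Travel time t = x/v = 429 km / (1.09 m/s) = 429000 m / 1.09 m/s = 393600 s = 4.555 d.
k_1 L₀/(k_a−k_1) = 0.158×39.6/(0.600−0.158) = 6.257/0.4420 = 14.16 mg/L.
e^(−k_1 t) = e^(−0.158×4.555) = 0.4869; e^(−k_a t) = e^(−0.600×4.555) = 0.06501.
D = 14.16 × (0.4869 − 0.06501) + 2.61 × 0.06501 = 5.972 + 0.1697 = 6.141 mg/L.

D ≈ 6.14 mg/L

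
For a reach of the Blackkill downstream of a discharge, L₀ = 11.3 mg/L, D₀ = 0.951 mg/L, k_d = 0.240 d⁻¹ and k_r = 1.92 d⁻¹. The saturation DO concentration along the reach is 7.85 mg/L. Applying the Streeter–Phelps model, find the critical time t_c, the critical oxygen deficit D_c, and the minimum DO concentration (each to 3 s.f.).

t_c ≈ 0.708 d; D_c ≈ 1.19 mg/L; min DO ≈ 6.66 mg/L

t_c = [1/(k_r−k_d)] ln[(k_r/k_d)(1 − D₀(k_r−k_d)/(k_d L₀))]
= [1/(1.92−0.240)] ln[(1.92/0.240)(1 − 0.951×1.680/(0.240×11.3))]
= (1/1.680) ln[8.000 × 0.4109] = 0.5952 × ln(3.287) = 0.5952 × 1.190 = 0.7083 d.
L(t_c) = L₀ e^(−k_d t_c) = 11.3 × 0.8437 = 9.533 mg/L, and at the critical point k_r D_c = k_d L, so D_c = (0.240/1.92) × 9.533 = 1.192 mg/L.
Minimum DO = C_s − D_c = 7.85 − 1.192 = 6.658 mg/L.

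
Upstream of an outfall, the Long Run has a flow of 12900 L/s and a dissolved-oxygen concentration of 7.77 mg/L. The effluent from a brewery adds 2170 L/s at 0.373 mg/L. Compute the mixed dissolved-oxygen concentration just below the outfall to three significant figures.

6.70 mg/L

Flow-weighted mixing: C = (Q_r C_r + Q_w C_w)/(Q_r + Q_w)
= (12900×7.77 + 2170×0.373)/(12900 + 2170) = 101000/15070 = 6.705 mg/L.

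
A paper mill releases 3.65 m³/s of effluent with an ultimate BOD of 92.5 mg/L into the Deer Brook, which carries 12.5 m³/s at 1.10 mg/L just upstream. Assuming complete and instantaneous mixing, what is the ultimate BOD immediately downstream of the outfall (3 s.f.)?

21.8 mg/L

Flow-weighted mixing: C = (Q_r C_r + Q_w C_w)/(Q_r + Q_w)
= (12.5×1.10 + 3.65×92.5)/(12.5 + 3.65) = 351.4/16.15 = 21.76 mg/L.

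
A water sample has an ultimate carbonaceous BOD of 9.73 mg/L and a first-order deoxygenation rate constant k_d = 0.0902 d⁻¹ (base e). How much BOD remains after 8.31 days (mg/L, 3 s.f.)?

L_t = L₀ e^(−k_d t) = 9.73 × e^(−0.0902×8.31) = 9.73 × 0.4726 = 4.598 mg/L.

L ≈ 4.60 mg/L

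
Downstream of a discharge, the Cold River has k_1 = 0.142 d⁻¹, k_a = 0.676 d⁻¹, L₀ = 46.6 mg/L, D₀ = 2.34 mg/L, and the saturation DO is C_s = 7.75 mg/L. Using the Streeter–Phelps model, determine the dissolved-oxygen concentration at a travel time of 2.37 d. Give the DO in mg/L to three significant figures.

k_1 L₀/(k_a−k_1) = 0.142×46.6/(0.676−0.142) = 6.617/0.5340 = 12.39 mg/L.
e^(−k_1 t) = e^(−0.142×2.370) = 0.7142; e^(−k_a t) = e^(−0.676×2.370) = 0.2015.
D = 12.39 × (0.7142 − 0.2015) + 2.34 × 0.2015 = 6.354 + 0.4714 = 6.826 mg/L.
DO = C_s − D = 7.75 − 6.826 = 0.9245 mg/L.

DO ≈ 0.924 mg/L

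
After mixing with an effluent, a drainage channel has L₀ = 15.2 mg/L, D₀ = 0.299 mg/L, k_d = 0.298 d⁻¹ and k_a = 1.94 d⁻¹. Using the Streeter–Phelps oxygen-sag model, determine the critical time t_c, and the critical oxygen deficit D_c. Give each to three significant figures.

t_c ≈ 1.07 d; D_c ≈ 1.70 mg/L

t_c = [1/(k_a−k_d)] ln[(k_a/k_d)(1 − D₀(k_a−k_d)/(k_d L₀))]
= [1/(1.94−0.298)] ln[(1.94/0.298)(1 − 0.299×1.642/(0.298×15.2))]
= (1/1.642) ln[6.510 × 0.8916] = 0.6090 × ln(5.804) = 0.6090 × 1.759 = 1.071 d.
D_c = (k_d/k_a) L₀ e^(−k_d t_c) = (0.298/1.94) × 15.2 × e^(−0.298×1.071) = 0.1536 × 15.2 × 0.7268 = 1.697 mg/L.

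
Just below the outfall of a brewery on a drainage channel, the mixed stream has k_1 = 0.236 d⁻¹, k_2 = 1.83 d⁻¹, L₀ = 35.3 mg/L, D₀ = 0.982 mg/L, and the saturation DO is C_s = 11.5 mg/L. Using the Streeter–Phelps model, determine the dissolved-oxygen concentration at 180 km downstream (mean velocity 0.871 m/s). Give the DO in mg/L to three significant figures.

DO ≈ 8.58 mg/L

Travel time t = x/v = 180 km / (0.871 m/s) = 180000 m / 0.871 m/s = 206700 s = 2.392 d.
k_1 L₀/(k_2−k_1) = 0.236×35.3/(1.83−0.236) = 8.331/1.594 = 5.226 mg/L.
e^(−k_1 t) = e^(−0.236×2.392) = 0.5687; e^(−k_2 t) = e^(−1.83×2.392) = 0.01256.
D = 5.226 × (0.5687 − 0.01256) + 0.982 × 0.01256 = 2.906 + 0.01233 = 2.919 mg/L.
DO = C_s − D = 11.5 − 2.919 = 8.581 mg/L.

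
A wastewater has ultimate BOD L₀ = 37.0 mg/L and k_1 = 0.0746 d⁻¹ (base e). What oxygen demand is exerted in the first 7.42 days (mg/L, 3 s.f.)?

y ≈ 15.7 mg/L

y_t = L₀(1 − e^(−k_1 t)) = 37.0 × (1 − e^(−0.0746×7.42))
= 37.0 × (1 − 0.5749) = 37.0 × 0.4251 = 15.73 mg/L.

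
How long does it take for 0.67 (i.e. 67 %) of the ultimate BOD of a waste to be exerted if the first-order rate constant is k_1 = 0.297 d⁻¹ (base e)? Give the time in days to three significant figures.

y/L₀ = 1 − e^(−k_1 t) = 0.67 ⇒ e^(−k_1 t) = 0.330
t = −ln(0.330) / 0.297 = 1.109 / 0.297 = 3.733 d.

t ≈ 3.73 d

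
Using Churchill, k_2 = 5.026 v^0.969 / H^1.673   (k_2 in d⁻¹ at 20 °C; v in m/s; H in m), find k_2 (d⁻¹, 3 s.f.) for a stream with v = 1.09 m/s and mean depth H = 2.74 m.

k_2 = 5.026 × 1.09^0.969 / 2.74^1.673 = 5.026 × 1.087 / 5.400 = 1.012 d⁻¹.

k_2 ≈ 1.01 d⁻¹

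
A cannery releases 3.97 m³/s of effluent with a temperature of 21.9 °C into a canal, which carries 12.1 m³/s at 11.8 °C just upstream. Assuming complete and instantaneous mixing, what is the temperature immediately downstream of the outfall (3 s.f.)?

14.3 °C

Flow-weighted mixing: C = (Q_r C_r + Q_w C_w)/(Q_r + Q_w)
= (12.1×11.8 + 3.97×21.9)/(12.1 + 3.97) = 229.7/16.07 = 14.30 °C.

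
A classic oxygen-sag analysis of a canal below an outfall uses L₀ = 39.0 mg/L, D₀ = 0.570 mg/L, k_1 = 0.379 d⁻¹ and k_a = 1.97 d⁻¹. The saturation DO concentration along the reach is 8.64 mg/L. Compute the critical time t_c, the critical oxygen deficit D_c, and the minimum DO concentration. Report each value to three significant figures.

t_c ≈ 0.996 d; D_c ≈ 5.14 mg/L; min DO ≈ 3.50 mg/L

t_c = [1/(k_a−k_1)] ln[(k_a/k_1)(1 − D₀(k_a−k_1)/(k_1 L₀))]
= [1/(1.97−0.379)] ln[(1.97/0.379)(1 − 0.570×1.591/(0.379×39.0))]
= (1/1.591) ln[5.198 × 0.9386] = 0.6285 × ln(4.879) = 0.6285 × 1.585 = 0.9962 d.
L(t_c) = L₀ e^(−k_1 t_c) = 39.0 × 0.6855 = 26.74 mg/L, and at the critical point k_a D_c = k_1 L, so D_c = (0.379/1.97) × 26.74 = 5.144 mg/L.
Minimum DO = C_s − D_c = 8.64 − 5.144 = 3.496 mg/L.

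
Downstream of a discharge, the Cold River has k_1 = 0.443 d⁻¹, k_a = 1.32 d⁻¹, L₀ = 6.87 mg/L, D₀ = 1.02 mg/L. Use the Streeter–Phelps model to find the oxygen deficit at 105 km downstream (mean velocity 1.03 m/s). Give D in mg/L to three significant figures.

D ≈ 1.54 mg/L

Travel time t = x/v = 105 km / (1.03 m/s) = 105000 m / 1.03 m/s = 101900 s = 1.180 d.
k_1 L₀/(k_a−k_1) = 0.443×6.87/(1.32−0.443) = 3.043/0.8770 = 3.470 mg/L.
e^(−k_1 t) = e^(−0.443×1.180) = 0.5929; e^(−k_a t) = e^(−1.32×1.180) = 0.2107.
D = 3.470 × (0.5929 − 0.2107) + 1.02 × 0.2107 = 1.327 + 0.2149 = 1.541 mg/L.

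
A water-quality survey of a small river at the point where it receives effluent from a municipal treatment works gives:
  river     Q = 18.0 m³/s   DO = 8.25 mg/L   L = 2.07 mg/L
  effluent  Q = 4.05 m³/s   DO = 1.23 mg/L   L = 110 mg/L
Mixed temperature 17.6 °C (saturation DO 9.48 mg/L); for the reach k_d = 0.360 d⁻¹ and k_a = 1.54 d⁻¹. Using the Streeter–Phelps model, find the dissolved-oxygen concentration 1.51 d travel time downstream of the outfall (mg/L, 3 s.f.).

Mixed DO = (18.0×8.25 + 4.05×1.23)/(18.0+4.05) = 153.5/22.05 = 6.961 mg/L.
Mixed L₀ = (18.0×2.07 + 4.05×110)/(22.05) = 482.8/22.05 = 21.89 mg/L.
Initial deficit D₀ = C_s − DO₀ = 9.48 − 6.961 = 2.519 mg/L.
D(1.51) = [0.360×21.89/(1.54−0.360)](e^(−0.360×1.51) − e^(−1.54×1.51)) + 2.519 e^(−1.54×1.51)
= 6.679 × (0.5807 − 0.09774) + 2.519 × 0.09774 = 3.472 mg/L.
DO = 9.48 − 3.472 = 6.008 mg/L.

DO ≈ 6.01 mg/L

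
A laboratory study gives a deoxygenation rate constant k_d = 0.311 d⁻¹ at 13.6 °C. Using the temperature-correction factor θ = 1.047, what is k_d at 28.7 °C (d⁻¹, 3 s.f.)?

k_d(T₂) = k_d(T₁) · θ^(T₂−T₁) = 0.311 × 1.047^(28.7−13.6)
= 0.311 × 1.047^15.1 = 0.311 × 2.001 = 0.6222 d⁻¹.

k_d ≈ 0.622 d⁻¹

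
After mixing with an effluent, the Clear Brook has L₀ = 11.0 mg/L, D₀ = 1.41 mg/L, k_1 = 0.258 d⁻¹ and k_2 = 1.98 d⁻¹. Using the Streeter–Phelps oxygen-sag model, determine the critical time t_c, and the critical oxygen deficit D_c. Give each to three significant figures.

t_c ≈ 0.0599 d; D_c ≈ 1.41 mg/L

At the critical point dD/dt = 0, so k_1 L₀ e^(−k_1 t) = k_2 D. Substituting D(t) from the Streeter–Phelps equation and solving for t gives
t_c = ln[(k_2/k_1)(1 − D₀(k_2−k_1)/(k_1 L₀))] / (k_2−k_1).
Here k_2−k_1 = 1.722 d⁻¹ and 1 − D₀(k_2−k_1)/(k_1 L₀) = 1 − 1.41×1.722/(0.258×11.0) = 0.1445, so
t_c = ln(7.674 × 0.1445) / 1.722 = 0.1031 / 1.722 = 0.05990 d.
D_c = (k_1/k_2) L₀ e^(−k_1 t_c) = (0.258/1.98) × 11.0 × e^(−0.258×0.05990) = 0.1303 × 11.0 × 0.9847 = 1.411 mg/L.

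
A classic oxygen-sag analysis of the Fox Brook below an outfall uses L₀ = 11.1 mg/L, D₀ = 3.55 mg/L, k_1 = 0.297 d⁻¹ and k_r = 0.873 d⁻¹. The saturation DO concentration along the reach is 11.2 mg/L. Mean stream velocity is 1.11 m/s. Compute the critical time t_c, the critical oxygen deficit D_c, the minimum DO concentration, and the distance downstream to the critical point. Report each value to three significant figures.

With k_r/k_1 = 2.939 and 1 − D₀(k_r−k_1)/(k_1 L₀) = 0.3797,
t_c = ln(2.939 × 0.3797) / (0.873 − 0.297) = ln(1.116) / 0.5760 = 0.1099/0.5760 = 0.1909 d.
D_c = (k_1/k_r) L₀ e^(−k_1 t_c) = (0.297/0.873) × 11.1 × e^(−0.297×0.1909) = 0.3402 × 11.1 × 0.9449 = 3.568 mg/L.
Minimum DO = C_s − D_c = 11.2 − 3.568 = 7.632 mg/L.
x_c = v t_c = 1.11 m/s × 0.1909 d × 86400 s/d = 18310 m ≈ 18.3 km.

t_c ≈ 0.191 d; D_c ≈ 3.57 mg/L; min DO ≈ 7.63 mg/L; x_c ≈ 18.3 km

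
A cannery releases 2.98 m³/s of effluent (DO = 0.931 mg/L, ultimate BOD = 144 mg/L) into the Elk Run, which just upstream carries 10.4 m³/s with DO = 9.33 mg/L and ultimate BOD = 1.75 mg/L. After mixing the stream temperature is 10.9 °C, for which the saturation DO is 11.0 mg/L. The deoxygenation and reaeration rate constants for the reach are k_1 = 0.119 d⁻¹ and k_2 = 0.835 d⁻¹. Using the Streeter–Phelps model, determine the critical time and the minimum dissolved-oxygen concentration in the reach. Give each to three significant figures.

t_c ≈ 1.30 d; minimum DO ≈ 6.92 mg/L

Mixed DO = (10.4×9.33 + 2.98×0.931)/(10.4+2.98) = 99.81/13.38 = 7.459 mg/L.
Mixed L₀ = (10.4×1.75 + 2.98×144)/(13.38) = 447.3/13.38 = 33.43 mg/L.
Initial deficit D₀ = C_s − DO₀ = 11.0 − 7.459 = 3.541 mg/L.
t_c = (1/0.7160) ln[(0.835/0.119)(1 − 3.541×0.7160/(0.119×33.43))] = 1.397 × ln(2.546) = 1.305 d.
D_c = (0.119/0.835) × 33.43 × e^(−0.119×1.305) = 0.1425 × 33.43 × 0.8562 = 4.079 mg/L.
Minimum DO = 11.0 − 4.079 = 6.921 mg/L.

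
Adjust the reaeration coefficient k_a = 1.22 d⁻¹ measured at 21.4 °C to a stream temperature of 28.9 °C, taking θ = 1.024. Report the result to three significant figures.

k_a ≈ 1.46 d⁻¹

k_a(T₂) = k_a(T₁) · θ^(T₂−T₁) = 1.22 × 1.024^(28.9−21.4)
= 1.22 × 1.024^7.50 = 1.22 × 1.195 = 1.458 d⁻¹.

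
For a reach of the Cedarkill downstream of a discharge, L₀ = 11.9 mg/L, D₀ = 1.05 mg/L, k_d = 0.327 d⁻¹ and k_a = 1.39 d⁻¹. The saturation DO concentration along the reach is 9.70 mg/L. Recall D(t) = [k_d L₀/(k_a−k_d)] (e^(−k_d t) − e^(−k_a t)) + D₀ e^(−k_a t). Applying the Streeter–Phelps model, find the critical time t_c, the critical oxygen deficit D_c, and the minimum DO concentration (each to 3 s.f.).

t_c ≈ 1.04 d; D_c ≈ 1.99 mg/L; min DO ≈ 7.71 mg/L

With k_a/k_d = 4.251 and 1 − D₀(k_a−k_d)/(k_d L₀) = 0.7132,
t_c = ln(4.251 × 0.7132) / (1.39 − 0.327) = ln(3.032) / 1.063 = 1.109/1.063 = 1.043 d.
D_c = (k_d/k_a) L₀ e^(−k_d t_c) = (0.327/1.39) × 11.9 × e^(−0.327×1.043) = 0.2353 × 11.9 × 0.7109 = 1.990 mg/L.
Minimum DO = C_s − D_c = 9.70 − 1.990 = 7.710 mg/L.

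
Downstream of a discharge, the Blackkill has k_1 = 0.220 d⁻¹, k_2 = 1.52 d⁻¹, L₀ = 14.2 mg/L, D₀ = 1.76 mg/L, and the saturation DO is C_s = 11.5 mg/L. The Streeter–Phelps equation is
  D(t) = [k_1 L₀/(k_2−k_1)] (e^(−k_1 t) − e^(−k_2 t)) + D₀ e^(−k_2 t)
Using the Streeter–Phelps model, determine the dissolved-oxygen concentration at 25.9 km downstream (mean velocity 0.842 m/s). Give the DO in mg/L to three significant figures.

Travel time t = x/v = 25.9 km / (0.842 m/s) = 25900 m / 0.842 m/s = 30760 s = 0.3560 d.
k_1 L₀/(k_2−k_1) = 0.220×14.2/(1.52−0.220) = 3.124/1.300 = 2.403 mg/L.
e^(−k_1 t) = e^(−0.220×0.3560) = 0.9247; e^(−k_2 t) = e^(−1.52×0.3560) = 0.5821.
D = 2.403 × (0.9247 − 0.5821) + 1.76 × 0.5821 = 0.8233 + 1.024 = 1.848 mg/L.
DO = C_s − D = 11.5 − 1.848 = 9.652 mg/L.

DO ≈ 9.65 mg/L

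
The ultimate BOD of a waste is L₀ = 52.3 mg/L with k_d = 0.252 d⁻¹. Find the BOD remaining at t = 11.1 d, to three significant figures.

L ≈ 3.19 mg/L

L_t = L₀ e^(−k_d t) = 52.3 × e^(−0.252×11.1) = 52.3 × 0.06098 = 3.189 mg/L.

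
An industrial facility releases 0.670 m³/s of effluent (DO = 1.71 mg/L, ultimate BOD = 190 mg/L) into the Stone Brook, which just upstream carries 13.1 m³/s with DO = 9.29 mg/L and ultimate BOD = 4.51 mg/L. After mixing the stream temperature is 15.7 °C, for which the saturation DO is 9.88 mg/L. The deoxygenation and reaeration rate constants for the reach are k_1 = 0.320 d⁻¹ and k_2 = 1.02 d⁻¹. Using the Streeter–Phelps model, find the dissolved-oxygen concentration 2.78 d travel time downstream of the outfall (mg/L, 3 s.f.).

Mixed DO = (13.1×9.29 + 0.670×1.71)/(13.1+0.670) = 122.8/13.77 = 8.921 mg/L.
Mixed L₀ = (13.1×4.51 + 0.670×190)/(13.77) = 186.4/13.77 = 13.54 mg/L.
Initial deficit D₀ = C_s − DO₀ = 9.88 − 8.921 = 0.9588 mg/L.
D(2.78) = [0.320×13.54/(1.02−0.320)](e^(−0.320×2.78) − e^(−1.02×2.78)) + 0.9588 e^(−1.02×2.78)
= 6.188 × (0.4108 − 0.05868) + 0.9588 × 0.05868 = 2.235 mg/L.
DO = 9.88 − 2.235 = 7.645 mg/L.

DO ≈ 7.64 mg/L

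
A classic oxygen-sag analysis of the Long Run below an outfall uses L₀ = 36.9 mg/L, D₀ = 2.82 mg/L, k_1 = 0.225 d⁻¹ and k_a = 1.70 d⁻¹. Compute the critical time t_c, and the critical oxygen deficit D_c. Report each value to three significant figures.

t_c = [1/(k_a−k_1)] ln[(k_a/k_1)(1 − D₀(k_a−k_1)/(k_1 L₀))]
= [1/(1.70−0.225)] ln[(1.70/0.225)(1 − 2.82×1.475/(0.225×36.9))]
= (1/1.475) ln[7.556 × 0.4990] = 0.6780 × ln(3.770) = 0.6780 × 1.327 = 0.8998 d.
D_c = (k_1/k_a) L₀ e^(−k_1 t_c) = (0.225/1.70) × 36.9 × e^(−0.225×0.8998) = 0.1324 × 36.9 × 0.8167 = 3.989 mg/L.

t_c ≈ 0.900 d; D_c ≈ 3.99 mg/L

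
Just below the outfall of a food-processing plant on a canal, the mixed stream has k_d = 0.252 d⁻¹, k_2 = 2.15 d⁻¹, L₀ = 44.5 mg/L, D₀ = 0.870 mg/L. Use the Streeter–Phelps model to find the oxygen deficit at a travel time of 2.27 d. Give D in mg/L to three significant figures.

k_d L₀/(k_2−k_d) = 0.252×44.5/(2.15−0.252) = 11.21/1.898 = 5.908 mg/L.
e^(−k_d t) = e^(−0.252×2.270) = 0.5644; e^(−k_2 t) = e^(−2.15×2.270) = 0.007593.
D = 5.908 × (0.5644 − 0.007593) + 0.870 × 0.007593 = 3.290 + 0.006606 = 3.296 mg/L.

D ≈ 3.30 mg/L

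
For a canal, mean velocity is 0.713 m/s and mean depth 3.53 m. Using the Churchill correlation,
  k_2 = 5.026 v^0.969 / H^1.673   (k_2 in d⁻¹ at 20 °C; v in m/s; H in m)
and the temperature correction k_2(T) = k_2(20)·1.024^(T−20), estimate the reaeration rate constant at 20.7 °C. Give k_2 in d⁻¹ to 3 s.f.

k_2 ≈ 0.446 d⁻¹

k_2(20) = 5.026 × 0.713^0.969 / 3.53^1.673 = 5.026 × 0.7205 / 8.249 = 0.4390 d⁻¹.
k_2(20.7) = 0.4390 × 1.024^(20.7−20) = 0.4390 × 1.017 = 0.4463 d⁻¹.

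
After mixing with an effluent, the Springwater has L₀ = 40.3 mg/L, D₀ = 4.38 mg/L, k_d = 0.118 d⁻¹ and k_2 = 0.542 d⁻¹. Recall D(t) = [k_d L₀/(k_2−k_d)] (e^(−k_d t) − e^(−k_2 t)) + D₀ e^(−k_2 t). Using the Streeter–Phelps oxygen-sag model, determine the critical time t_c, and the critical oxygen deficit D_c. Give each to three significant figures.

t_c ≈ 2.43 d; D_c ≈ 6.59 mg/L

At the critical point dD/dt = 0, so k_d L₀ e^(−k_d t) = k_2 D. Substituting D(t) from the Streeter–Phelps equation and solving for t gives
t_c = ln[(k_2/k_d)(1 − D₀(k_2−k_d)/(k_d L₀))] / (k_2−k_d).
Here k_2−k_d = 0.4240 d⁻¹ and 1 − D₀(k_2−k_d)/(k_d L₀) = 1 − 4.38×0.4240/(0.118×40.3) = 0.6095, so
t_c = ln(4.593 × 0.6095) / 0.4240 = 1.029 / 0.4240 = 2.428 d.
L(t_c) = L₀ e^(−k_d t_c) = 40.3 × 0.7509 = 30.26 mg/L, and at the critical point k_2 D_c = k_d L, so D_c = (0.118/0.542) × 30.26 = 6.588 mg/L.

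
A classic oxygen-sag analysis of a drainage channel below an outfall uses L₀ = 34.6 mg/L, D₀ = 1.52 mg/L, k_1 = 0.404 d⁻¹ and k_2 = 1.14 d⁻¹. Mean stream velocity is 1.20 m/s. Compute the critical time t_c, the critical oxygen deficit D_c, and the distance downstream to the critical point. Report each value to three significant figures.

t_c = [1/(k_2−k_1)] ln[(k_2/k_1)(1 − D₀(k_2−k_1)/(k_1 L₀))]
= [1/(1.14−0.404)] ln[(1.14/0.404)(1 − 1.52×0.7360/(0.404×34.6))]
= (1/0.7360) ln[2.822 × 0.9200] = 1.359 × ln(2.596) = 1.359 × 0.9540 = 1.296 d.
D_c = (k_1/k_2) L₀ e^(−k_1 t_c) = (0.404/1.14) × 34.6 × e^(−0.404×1.296) = 0.3544 × 34.6 × 0.5924 = 7.263 mg/L.
x_c = v t_c = 1.20 m/s × 1.296 d × 86400 s/d = 134400 m ≈ 134 km.

t_c ≈ 1.30 d; D_c ≈ 7.26 mg/L; x_c ≈ 134 km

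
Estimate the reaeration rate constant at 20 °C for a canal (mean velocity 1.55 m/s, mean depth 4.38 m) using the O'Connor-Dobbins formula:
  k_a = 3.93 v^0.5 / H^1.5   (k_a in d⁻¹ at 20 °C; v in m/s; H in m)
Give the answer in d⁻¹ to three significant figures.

k_a ≈ 0.534 d⁻¹

k_a = 3.93 × 1.55^0.5 / 4.38^1.5 = 3.93 × 1.245 / 9.167 = 0.5338 d⁻¹.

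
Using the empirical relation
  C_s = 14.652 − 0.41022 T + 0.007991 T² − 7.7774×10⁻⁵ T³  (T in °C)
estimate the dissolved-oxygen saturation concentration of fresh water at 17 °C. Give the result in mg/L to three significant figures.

C_s = 14.652 − 0.41022×17 + 0.007991×17² − 7.7774×10⁻⁵×17³ = 9.606 mg/L.

C_s ≈ 9.61 mg/L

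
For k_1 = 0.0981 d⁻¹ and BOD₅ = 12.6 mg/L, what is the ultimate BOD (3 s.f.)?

BOD₅ = L₀(1 − e^(−5k_1)) ⇒ L₀ = BOD₅ / (1 − e^(−5×0.0981))
= 12.6 / (1 − 0.6123) = 12.6 / 0.3877 = 32.50 mg/L.

L₀ ≈ 32.5 mg/L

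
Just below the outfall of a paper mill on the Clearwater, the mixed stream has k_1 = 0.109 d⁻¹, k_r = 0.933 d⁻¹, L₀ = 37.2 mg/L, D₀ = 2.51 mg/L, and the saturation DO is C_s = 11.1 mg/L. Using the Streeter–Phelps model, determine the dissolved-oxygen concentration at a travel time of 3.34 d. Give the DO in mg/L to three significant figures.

k_1 L₀/(k_r−k_1) = 0.109×37.2/(0.933−0.109) = 4.055/0.8240 = 4.921 mg/L.
e^(−k_1 t) = e^(−0.109×3.340) = 0.6948; e^(−k_r t) = e^(−0.933×3.340) = 0.04432.
D = 4.921 × (0.6948 − 0.04432) + 2.51 × 0.04432 = 3.201 + 0.1113 = 3.312 mg/L.
DO = C_s − D = 11.1 − 3.312 = 7.788 mg/L.

DO ≈ 7.79 mg/L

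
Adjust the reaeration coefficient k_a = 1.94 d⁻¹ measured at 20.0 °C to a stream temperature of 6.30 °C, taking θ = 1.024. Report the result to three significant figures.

k_a(T₂) = k_a(T₁) · θ^(T₂−T₁) = 1.94 × 1.024^(6.30−20.0)
= 1.94 × 1.024^-13.7 = 1.94 × 0.7226 = 1.402 d⁻¹.

k_a ≈ 1.40 d⁻¹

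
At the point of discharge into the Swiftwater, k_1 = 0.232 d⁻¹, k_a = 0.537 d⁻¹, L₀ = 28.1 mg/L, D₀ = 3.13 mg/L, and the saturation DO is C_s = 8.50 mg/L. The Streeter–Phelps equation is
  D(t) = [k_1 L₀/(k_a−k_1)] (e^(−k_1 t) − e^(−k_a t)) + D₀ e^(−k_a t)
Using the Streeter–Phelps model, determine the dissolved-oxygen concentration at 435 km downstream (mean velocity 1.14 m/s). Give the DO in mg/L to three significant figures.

Travel time t = x/v = 435 km / (1.14 m/s) = 435000 m / 1.14 m/s = 381600 s = 4.416 d.
k_1 L₀/(k_a−k_1) = 0.232×28.1/(0.537−0.232) = 6.519/0.3050 = 21.37 mg/L.
e^(−k_1 t) = e^(−0.232×4.416) = 0.3589; e^(−k_a t) = e^(−0.537×4.416) = 0.09333.
D = 21.37 × (0.3589 − 0.09333) + 3.13 × 0.09333 = 5.677 + 0.2921 = 5.969 mg/L.
DO = C_s − D = 8.50 − 5.969 = 2.531 mg/L.

DO ≈ 2.53 mg/L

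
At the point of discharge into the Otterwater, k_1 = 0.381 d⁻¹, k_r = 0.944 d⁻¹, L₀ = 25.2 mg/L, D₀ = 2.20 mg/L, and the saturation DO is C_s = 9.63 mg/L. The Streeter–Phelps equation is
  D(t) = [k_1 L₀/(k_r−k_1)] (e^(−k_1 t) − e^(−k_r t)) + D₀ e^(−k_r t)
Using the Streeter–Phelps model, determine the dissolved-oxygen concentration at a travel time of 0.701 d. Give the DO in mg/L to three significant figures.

k_1 L₀/(k_r−k_1) = 0.381×25.2/(0.944−0.381) = 9.601/0.5630 = 17.05 mg/L.
e^(−k_1 t) = e^(−0.381×0.7010) = 0.7656; e^(−k_r t) = e^(−0.944×0.7010) = 0.5160.
D = 17.05 × (0.7656 − 0.5160) + 2.20 × 0.5160 = 4.258 + 1.135 = 5.393 mg/L.
DO = C_s − D = 9.63 − 5.393 = 4.237 mg/L.

DO ≈ 4.24 mg/L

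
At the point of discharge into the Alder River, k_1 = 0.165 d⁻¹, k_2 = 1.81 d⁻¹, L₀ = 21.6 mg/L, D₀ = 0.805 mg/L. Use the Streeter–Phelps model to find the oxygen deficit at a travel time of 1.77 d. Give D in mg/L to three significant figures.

D ≈ 1.56 mg/L

k_1 L₀/(k_2−k_1) = 0.165×21.6/(1.81−0.165) = 3.564/1.645 = 2.167 mg/L.
e^(−k_1 t) = e^(−0.165×1.770) = 0.7467; e^(−k_2 t) = e^(−1.81×1.770) = 0.04061.
D = 2.167 × (0.7467 − 0.04061) + 0.805 × 0.04061 = 1.530 + 0.03269 = 1.563 mg/L.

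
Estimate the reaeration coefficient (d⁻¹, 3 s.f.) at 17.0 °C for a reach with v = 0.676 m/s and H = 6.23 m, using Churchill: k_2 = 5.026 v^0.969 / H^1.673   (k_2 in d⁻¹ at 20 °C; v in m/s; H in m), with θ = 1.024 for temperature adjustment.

k_2 ≈ 0.150 d⁻¹

k_2(20) = 5.026 × 0.676^0.969 / 6.23^1.673 = 5.026 × 0.6843 / 21.34 = 0.1612 d⁻¹.
k_2(17.0) = 0.1612 × 1.024^(17.0−20) = 0.1612 × 0.9313 = 0.1501 d⁻¹.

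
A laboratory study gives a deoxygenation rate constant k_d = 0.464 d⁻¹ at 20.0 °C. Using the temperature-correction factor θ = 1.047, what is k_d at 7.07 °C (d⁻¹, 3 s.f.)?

k_d(T₂) = k_d(T₁) · θ^(T₂−T₁) = 0.464 × 1.047^(7.07−20.0)
= 0.464 × 1.047^-12.9 = 0.464 × 0.5522 = 0.2562 d⁻¹.

k_d ≈ 0.256 d⁻¹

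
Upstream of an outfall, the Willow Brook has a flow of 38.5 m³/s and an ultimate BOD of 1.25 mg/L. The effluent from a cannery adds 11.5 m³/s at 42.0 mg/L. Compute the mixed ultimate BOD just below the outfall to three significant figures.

Flow-weighted mixing: C = (Q_r C_r + Q_w C_w)/(Q_r + Q_w)
= (38.5×1.25 + 11.5×42.0)/(38.5 + 11.5) = 531.1/50.00 = 10.62 mg/L.

10.6 mg/L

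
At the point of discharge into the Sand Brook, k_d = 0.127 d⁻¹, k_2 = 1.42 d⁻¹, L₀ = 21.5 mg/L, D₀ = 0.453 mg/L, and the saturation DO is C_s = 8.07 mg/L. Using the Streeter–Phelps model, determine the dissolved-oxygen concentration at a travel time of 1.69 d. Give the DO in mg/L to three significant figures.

k_d L₀/(k_2−k_d) = 0.127×21.5/(1.42−0.127) = 2.731/1.293 = 2.112 mg/L.
e^(−k_d t) = e^(−0.127×1.690) = 0.8068; e^(−k_2 t) = e^(−1.42×1.690) = 0.09074.
D = 2.112 × (0.8068 − 0.09074) + 0.453 × 0.09074 = 1.512 + 0.04110 = 1.553 mg/L.
DO = C_s − D = 8.07 − 1.553 = 6.517 mg/L.

DO ≈ 6.52 mg/L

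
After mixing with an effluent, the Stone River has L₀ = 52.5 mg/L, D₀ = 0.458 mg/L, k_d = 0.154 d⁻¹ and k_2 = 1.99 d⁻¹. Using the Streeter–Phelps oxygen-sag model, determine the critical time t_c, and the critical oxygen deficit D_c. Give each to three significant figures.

t_c ≈ 1.33 d; D_c ≈ 3.31 mg/L

t_c = [1/(k_2−k_d)] ln[(k_2/k_d)(1 − D₀(k_2−k_d)/(k_d L₀))]
= [1/(1.99−0.154)] ln[(1.99/0.154)(1 − 0.458×1.836/(0.154×52.5))]
= (1/1.836) ln[12.92 × 0.8960] = 0.5447 × ln(11.58) = 0.5447 × 2.449 = 1.334 d.
D_c = (k_d/k_2) L₀ e^(−k_d t_c) = (0.154/1.99) × 52.5 × e^(−0.154×1.334) = 0.07739 × 52.5 × 0.8143 = 3.308 mg/L.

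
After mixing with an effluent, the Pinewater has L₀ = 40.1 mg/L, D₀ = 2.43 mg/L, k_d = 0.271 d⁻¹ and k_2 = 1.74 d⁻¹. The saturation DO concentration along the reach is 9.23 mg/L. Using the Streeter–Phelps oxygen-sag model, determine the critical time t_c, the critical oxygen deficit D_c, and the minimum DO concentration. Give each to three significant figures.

t_c ≈ 0.995 d; D_c ≈ 4.77 mg/L; min DO ≈ 4.46 mg/L

At the critical point dD/dt = 0, so k_d L₀ e^(−k_d t) = k_2 D. Substituting D(t) from the Streeter–Phelps equation and solving for t gives
t_c = ln[(k_2/k_d)(1 − D₀(k_2−k_d)/(k_d L₀))] / (k_2−k_d).
Here k_2−k_d = 1.469 d⁻¹ and 1 − D₀(k_2−k_d)/(k_d L₀) = 1 − 2.43×1.469/(0.271×40.1) = 0.6715, so
t_c = ln(6.421 × 0.6715) / 1.469 = 1.461 / 1.469 = 0.9948 d.
D_c = (k_d/k_2) L₀ e^(−k_d t_c) = (0.271/1.74) × 40.1 × e^(−0.271×0.9948) = 0.1557 × 40.1 × 0.7637 = 4.770 mg/L.
Minimum DO = C_s − D_c = 9.23 − 4.770 = 4.460 mg/L.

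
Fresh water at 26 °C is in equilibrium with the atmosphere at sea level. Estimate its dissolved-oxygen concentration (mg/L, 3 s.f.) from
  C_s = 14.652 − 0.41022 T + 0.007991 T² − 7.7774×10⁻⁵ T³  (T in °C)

C_s ≈ 8.02 mg/L

C_s = 14.652 − 0.41022×26 + 0.007991×26² − 7.7774×10⁻⁵×26³ = 8.021 mg/L.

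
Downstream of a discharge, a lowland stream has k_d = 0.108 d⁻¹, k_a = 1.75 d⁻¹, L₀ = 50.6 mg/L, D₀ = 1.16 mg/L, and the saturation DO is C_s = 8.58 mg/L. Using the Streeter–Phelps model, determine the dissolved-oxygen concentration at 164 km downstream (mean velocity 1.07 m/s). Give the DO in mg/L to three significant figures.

Travel time t = x/v = 164 km / (1.07 m/s) = 164000 m / 1.07 m/s = 153300 s = 1.774 d.
k_d L₀/(k_a−k_d) = 0.108×50.6/(1.75−0.108) = 5.465/1.642 = 3.328 mg/L.
e^(−k_d t) = e^(−0.108×1.774) = 0.8256; e^(−k_a t) = e^(−1.75×1.774) = 0.04485.
D = 3.328 × (0.8256 − 0.04485) + 1.16 × 0.04485 = 2.599 + 0.05203 = 2.651 mg/L.
DO = C_s − D = 8.58 − 2.651 = 5.929 mg/L.

DO ≈ 5.93 mg/L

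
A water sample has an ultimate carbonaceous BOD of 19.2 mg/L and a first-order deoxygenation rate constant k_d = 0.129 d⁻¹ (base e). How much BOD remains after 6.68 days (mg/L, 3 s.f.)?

L ≈ 8.11 mg/L

L_t = L₀ e^(−k_d t) = 19.2 × e^(−0.129×6.68) = 19.2 × 0.4224 = 8.111 mg/L.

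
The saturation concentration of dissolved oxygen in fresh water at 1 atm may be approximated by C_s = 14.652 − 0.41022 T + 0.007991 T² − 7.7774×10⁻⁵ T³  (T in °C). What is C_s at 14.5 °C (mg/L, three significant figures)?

C_s ≈ 10.1 mg/L

C_s = 14.652 − 0.41022×14.5 + 0.007991×14.5² − 7.7774×10⁻⁵×14.5³ = 10.15 mg/L.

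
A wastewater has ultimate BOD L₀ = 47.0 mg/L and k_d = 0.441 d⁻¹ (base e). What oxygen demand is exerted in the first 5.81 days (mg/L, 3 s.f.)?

y_t = L₀(1 − e^(−k_d t)) = 47.0 × (1 − e^(−0.441×5.81))
= 47.0 × (1 − 0.07713) = 47.0 × 0.9229 = 43.37 mg/L.

y ≈ 43.4 mg/L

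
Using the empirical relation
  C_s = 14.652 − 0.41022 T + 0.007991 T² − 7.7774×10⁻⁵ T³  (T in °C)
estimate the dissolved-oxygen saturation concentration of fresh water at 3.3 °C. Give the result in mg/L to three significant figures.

C_s ≈ 13.4 mg/L

C_s = 14.652 − 0.41022×3.3 + 0.007991×3.3² − 7.7774×10⁻⁵×3.3³ = 13.38 mg/L.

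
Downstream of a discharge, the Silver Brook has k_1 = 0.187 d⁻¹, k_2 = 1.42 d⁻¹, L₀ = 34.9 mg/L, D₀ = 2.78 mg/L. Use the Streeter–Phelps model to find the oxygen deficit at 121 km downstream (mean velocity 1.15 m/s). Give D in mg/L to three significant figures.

Travel time t = x/v = 121 km / (1.15 m/s) = 121000 m / 1.15 m/s = 105200 s = 1.218 d.
k_1 L₀/(k_2−k_1) = 0.187×34.9/(1.42−0.187) = 6.526/1.233 = 5.293 mg/L.
e^(−k_1 t) = e^(−0.187×1.218) = 0.7963; e^(−k_2 t) = e^(−1.42×1.218) = 0.1774.
D = 5.293 × (0.7963 − 0.1774) + 2.78 × 0.1774 = 3.276 + 0.4932 = 3.769 mg/L.

D ≈ 3.77 mg/L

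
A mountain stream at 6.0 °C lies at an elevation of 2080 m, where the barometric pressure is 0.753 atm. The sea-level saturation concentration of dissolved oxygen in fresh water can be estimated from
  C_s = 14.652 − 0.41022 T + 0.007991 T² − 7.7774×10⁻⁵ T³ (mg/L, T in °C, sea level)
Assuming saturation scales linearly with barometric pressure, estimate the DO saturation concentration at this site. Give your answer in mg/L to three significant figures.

C_s ≈ 9.38 mg/L

At sea level: C_s = 14.652 − 0.41022×6.0 + 0.007991×6.0² − 7.7774×10⁻⁵×6.0³ = 12.46 mg/L.
Pressure correction: C_s' = 12.46 × 0.753 = 9.384 mg/L.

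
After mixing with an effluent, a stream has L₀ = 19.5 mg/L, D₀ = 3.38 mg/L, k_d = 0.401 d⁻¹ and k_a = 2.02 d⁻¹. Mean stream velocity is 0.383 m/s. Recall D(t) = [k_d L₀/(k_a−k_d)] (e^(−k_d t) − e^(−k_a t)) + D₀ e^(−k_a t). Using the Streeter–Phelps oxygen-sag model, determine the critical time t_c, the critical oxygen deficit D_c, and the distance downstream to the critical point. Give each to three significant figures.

t_c ≈ 0.255 d; D_c ≈ 3.49 mg/L; x_c ≈ 8.45 km

At the critical point dD/dt = 0, so k_d L₀ e^(−k_d t) = k_a D. Substituting D(t) from the Streeter–Phelps equation and solving for t gives
t_c = ln[(k_a/k_d)(1 − D₀(k_a−k_d)/(k_d L₀))] / (k_a−k_d).
Here k_a−k_d = 1.619 d⁻¹ and 1 − D₀(k_a−k_d)/(k_d L₀) = 1 − 3.38×1.619/(0.401×19.5) = 0.3002, so
t_c = ln(5.037 × 0.3002) / 1.619 = 0.4135 / 1.619 = 0.2554 d.
L(t_c) = L₀ e^(−k_d t_c) = 19.5 × 0.9026 = 17.60 mg/L, and at the critical point k_a D_c = k_d L, so D_c = (0.401/2.02) × 17.60 = 3.494 mg/L.
x_c = v t_c = 0.383 m/s × 0.2554 d × 86400 s/d = 8452 m ≈ 8.45 km.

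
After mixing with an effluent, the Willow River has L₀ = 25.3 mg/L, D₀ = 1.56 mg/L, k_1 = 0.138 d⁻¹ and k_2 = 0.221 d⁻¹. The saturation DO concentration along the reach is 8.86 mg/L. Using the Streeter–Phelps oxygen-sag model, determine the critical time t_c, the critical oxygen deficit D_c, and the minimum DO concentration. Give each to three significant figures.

t_c ≈ 5.22 d; D_c ≈ 7.69 mg/L; min DO ≈ 1.17 mg/L

t_c = [1/(k_2−k_1)] ln[(k_2/k_1)(1 − D₀(k_2−k_1)/(k_1 L₀))]
= [1/(0.221−0.138)] ln[(0.221/0.138)(1 − 1.56×0.08300/(0.138×25.3))]
= (1/0.08300) ln[1.601 × 0.9629] = 12.05 × ln(1.542) = 12.05 × 0.4331 = 5.218 d.
L(t_c) = L₀ e^(−k_1 t_c) = 25.3 × 0.4867 = 12.31 mg/L, and at the critical point k_2 D_c = k_1 L, so D_c = (0.138/0.221) × 12.31 = 7.689 mg/L.
Minimum DO = C_s − D_c = 8.86 − 7.689 = 1.171 mg/L.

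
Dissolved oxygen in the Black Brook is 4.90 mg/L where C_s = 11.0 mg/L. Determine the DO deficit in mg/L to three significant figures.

D ≈ 6.10 mg/L

D = C_s − C = 11.0 − 4.90 = 6.10 mg/L.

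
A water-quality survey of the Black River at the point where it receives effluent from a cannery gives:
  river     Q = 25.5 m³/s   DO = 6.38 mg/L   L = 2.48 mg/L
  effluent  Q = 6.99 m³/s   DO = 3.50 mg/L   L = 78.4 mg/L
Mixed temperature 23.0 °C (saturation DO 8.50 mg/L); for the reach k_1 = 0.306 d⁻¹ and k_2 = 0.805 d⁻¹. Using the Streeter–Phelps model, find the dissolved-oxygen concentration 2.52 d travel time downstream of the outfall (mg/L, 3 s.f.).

DO ≈ 4.32 mg/L

Mixed DO = (25.5×6.38 + 6.99×3.50)/(25.5+6.99) = 187.2/32.49 = 5.760 mg/L.
Mixed L₀ = (25.5×2.48 + 6.99×78.4)/(32.49) = 611.3/32.49 = 18.81 mg/L.
Initial deficit D₀ = C_s − DO₀ = 8.50 − 5.760 = 2.740 mg/L.
D(2.52) = [0.306×18.81/(0.805−0.306)](e^(−0.306×2.52) − e^(−0.805×2.52)) + 2.740 e^(−0.805×2.52)
= 11.54 × (0.4625 − 0.1315) + 2.740 × 0.1315 = 4.179 mg/L.
DO = 8.50 − 4.179 = 4.321 mg/L.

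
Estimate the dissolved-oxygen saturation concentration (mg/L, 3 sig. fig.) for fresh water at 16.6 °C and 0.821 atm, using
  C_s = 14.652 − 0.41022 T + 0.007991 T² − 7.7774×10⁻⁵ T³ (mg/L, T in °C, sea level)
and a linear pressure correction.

C_s ≈ 7.95 mg/L

At sea level: C_s = 14.652 − 0.41022×16.6 + 0.007991×16.6² − 7.7774×10⁻⁵×16.6³ = 9.689 mg/L.
Pressure correction: C_s' = 9.689 × 0.821 = 7.954 mg/L.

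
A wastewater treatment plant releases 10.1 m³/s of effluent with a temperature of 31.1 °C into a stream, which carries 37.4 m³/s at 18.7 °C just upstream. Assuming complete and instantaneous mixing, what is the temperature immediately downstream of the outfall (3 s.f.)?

Flow-weighted mixing: C = (Q_r C_r + Q_w C_w)/(Q_r + Q_w)
= (37.4×18.7 + 10.1×31.1)/(37.4 + 10.1) = 1013/47.50 = 21.34 °C.

21.3 °C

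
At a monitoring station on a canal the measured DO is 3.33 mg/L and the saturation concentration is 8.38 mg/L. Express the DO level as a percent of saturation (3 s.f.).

39.7 % saturation

% saturation = C/C_s × 100 = 3.33/8.38 × 100 = 39.7 %.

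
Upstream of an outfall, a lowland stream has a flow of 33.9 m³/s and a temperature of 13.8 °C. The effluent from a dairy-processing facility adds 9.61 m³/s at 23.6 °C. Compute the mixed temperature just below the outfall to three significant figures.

16.0 °C

Flow-weighted mixing: C = (Q_r C_r + Q_w C_w)/(Q_r + Q_w)
= (33.9×13.8 + 9.61×23.6)/(33.9 + 9.61) = 694.6/43.51 = 15.96 °C.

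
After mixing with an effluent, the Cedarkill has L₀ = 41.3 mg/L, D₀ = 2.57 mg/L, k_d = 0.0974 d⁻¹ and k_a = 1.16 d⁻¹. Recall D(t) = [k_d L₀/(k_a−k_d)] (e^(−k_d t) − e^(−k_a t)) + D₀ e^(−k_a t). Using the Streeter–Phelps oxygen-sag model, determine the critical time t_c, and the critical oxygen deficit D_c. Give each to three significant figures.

At the critical point dD/dt = 0, so k_d L₀ e^(−k_d t) = k_a D. Substituting D(t) from the Streeter–Phelps equation and solving for t gives
t_c = ln[(k_a/k_d)(1 − D₀(k_a−k_d)/(k_d L₀))] / (k_a−k_d).
Here k_a−k_d = 1.063 d⁻¹ and 1 − D₀(k_a−k_d)/(k_d L₀) = 1 − 2.57×1.063/(0.0974×41.3) = 0.3211, so
t_c = ln(11.91 × 0.3211) / 1.063 = 1.341 / 1.063 = 1.262 d.
D_c = (k_d/k_a) L₀ e^(−k_d t_c) = (0.0974/1.16) × 41.3 × e^(−0.0974×1.262) = 0.08397 × 41.3 × 0.8843 = 3.067 mg/L.

t_c ≈ 1.26 d; D_c ≈ 3.07 mg/L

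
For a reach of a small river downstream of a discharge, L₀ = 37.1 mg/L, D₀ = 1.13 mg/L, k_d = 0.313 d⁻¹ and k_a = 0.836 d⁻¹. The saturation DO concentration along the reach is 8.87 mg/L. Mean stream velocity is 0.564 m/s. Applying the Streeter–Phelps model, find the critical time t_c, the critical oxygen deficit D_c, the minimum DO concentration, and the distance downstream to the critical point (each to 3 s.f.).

t_c ≈ 1.78 d; D_c ≈ 7.96 mg/L; min DO ≈ 0.909 mg/L; x_c ≈ 86.7 km

With k_a/k_d = 2.671 and 1 − D₀(k_a−k_d)/(k_d L₀) = 0.9491,
t_c = ln(2.671 × 0.9491) / (0.836 − 0.313) = ln(2.535) / 0.5230 = 0.9302/0.5230 = 1.779 d.
D_c = (k_d/k_a) L₀ e^(−k_d t_c) = (0.313/0.836) × 37.1 × e^(−0.313×1.779) = 0.3744 × 37.1 × 0.5731 = 7.961 mg/L.
Minimum DO = C_s − D_c = 8.87 − 7.961 = 0.9094 mg/L.
x_c = v t_c = 0.564 m/s × 1.779 d × 86400 s/d = 86670 m ≈ 86.7 km.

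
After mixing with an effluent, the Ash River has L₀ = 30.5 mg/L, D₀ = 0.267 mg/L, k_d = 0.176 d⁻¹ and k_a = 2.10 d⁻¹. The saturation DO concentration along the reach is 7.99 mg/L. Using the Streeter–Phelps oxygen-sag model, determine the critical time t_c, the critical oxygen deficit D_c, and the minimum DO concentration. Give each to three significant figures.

With k_a/k_d = 11.93 and 1 − D₀(k_a−k_d)/(k_d L₀) = 0.9043,
t_c = ln(11.93 × 0.9043) / (2.10 − 0.176) = ln(10.79) / 1.924 = 2.379/1.924 = 1.236 d.
L(t_c) = L₀ e^(−k_d t_c) = 30.5 × 0.8045 = 24.54 mg/L, and at the critical point k_a D_c = k_d L, so D_c = (0.176/2.10) × 24.54 = 2.056 mg/L.
Minimum DO = C_s − D_c = 7.99 − 2.056 = 5.934 mg/L.

t_c ≈ 1.24 d; D_c ≈ 2.06 mg/L; min DO ≈ 5.93 mg/L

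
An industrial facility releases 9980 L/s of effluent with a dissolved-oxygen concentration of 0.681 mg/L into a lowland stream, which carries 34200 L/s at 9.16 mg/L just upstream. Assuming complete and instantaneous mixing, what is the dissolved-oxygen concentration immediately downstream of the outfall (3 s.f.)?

7.24 mg/L

Flow-weighted mixing: C = (Q_r C_r + Q_w C_w)/(Q_r + Q_w)
= (34200×9.16 + 9980×0.681)/(34200 + 9980) = 320100/44180 = 7.245 mg/L.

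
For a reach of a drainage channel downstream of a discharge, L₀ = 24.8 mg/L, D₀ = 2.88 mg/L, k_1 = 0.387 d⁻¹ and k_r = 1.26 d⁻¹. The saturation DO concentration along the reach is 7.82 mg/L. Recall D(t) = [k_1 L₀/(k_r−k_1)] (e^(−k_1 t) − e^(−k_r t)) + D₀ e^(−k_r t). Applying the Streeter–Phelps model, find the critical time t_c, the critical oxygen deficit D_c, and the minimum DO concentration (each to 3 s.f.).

t_c ≈ 1.00 d; D_c ≈ 5.16 mg/L; min DO ≈ 2.66 mg/L

With k_r/k_1 = 3.256 and 1 − D₀(k_r−k_1)/(k_1 L₀) = 0.7380,
t_c = ln(3.256 × 0.7380) / (1.26 − 0.387) = ln(2.403) / 0.8730 = 0.8767/0.8730 = 1.004 d.
D_c = (k_1/k_r) L₀ e^(−k_1 t_c) = (0.387/1.26) × 24.8 × e^(−0.387×1.004) = 0.3071 × 24.8 × 0.6780 = 5.164 mg/L.
Minimum DO = C_s − D_c = 7.82 − 5.164 = 2.656 mg/L.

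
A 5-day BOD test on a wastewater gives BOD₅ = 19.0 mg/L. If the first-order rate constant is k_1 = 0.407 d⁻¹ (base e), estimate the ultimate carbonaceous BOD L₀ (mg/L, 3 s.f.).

BOD₅ = L₀(1 − e^(−5k_1)) ⇒ L₀ = BOD₅ / (1 − e^(−5×0.407))
= 19.0 / (1 − 0.1307) = 19.0 / 0.8693 = 21.86 mg/L.

L₀ ≈ 21.9 mg/L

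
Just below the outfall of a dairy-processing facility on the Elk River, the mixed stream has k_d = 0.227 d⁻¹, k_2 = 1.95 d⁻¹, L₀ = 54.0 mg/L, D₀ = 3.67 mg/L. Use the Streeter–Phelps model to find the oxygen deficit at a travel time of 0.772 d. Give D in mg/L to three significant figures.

k_d L₀/(k_2−k_d) = 0.227×54.0/(1.95−0.227) = 12.26/1.723 = 7.114 mg/L.
e^(−k_d t) = e^(−0.227×0.7720) = 0.8393; e^(−k_2 t) = e^(−1.95×0.7720) = 0.2219.
D = 7.114 × (0.8393 − 0.2219) + 3.67 × 0.2219 = 4.392 + 0.8145 = 5.206 mg/L.

D ≈ 5.21 mg/L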